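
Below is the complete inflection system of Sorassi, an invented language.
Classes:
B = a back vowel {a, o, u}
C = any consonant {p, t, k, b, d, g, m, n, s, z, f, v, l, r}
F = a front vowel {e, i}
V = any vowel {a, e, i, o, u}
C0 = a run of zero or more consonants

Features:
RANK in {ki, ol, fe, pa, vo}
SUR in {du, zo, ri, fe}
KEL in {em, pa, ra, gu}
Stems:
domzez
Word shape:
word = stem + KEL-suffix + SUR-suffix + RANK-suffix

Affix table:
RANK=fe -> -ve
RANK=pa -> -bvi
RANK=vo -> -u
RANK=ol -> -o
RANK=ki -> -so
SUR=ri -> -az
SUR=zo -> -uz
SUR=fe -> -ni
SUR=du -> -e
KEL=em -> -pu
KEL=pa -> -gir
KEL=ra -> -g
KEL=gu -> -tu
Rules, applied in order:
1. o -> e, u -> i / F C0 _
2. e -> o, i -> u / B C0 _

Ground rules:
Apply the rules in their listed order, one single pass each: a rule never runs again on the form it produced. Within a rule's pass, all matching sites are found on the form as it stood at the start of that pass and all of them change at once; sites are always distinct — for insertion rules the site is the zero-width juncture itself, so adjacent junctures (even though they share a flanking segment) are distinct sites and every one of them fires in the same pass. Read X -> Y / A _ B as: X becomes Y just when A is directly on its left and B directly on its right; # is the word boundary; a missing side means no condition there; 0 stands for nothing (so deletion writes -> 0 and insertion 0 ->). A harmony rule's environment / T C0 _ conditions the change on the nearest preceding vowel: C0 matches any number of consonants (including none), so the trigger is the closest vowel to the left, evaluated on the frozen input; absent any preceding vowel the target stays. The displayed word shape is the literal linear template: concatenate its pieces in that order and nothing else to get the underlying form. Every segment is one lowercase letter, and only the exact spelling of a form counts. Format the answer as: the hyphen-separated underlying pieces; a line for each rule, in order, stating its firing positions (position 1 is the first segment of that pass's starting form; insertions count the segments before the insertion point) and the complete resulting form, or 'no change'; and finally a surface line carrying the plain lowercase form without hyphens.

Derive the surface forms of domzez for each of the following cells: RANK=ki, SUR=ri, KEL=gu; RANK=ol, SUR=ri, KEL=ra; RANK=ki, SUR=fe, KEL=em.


cell RANK=ki, SUR=ri, KEL=gu:
underlying: domzez-tu-az-so
1. o -> e, u -> i / F C0 _: fires at position(s) 8: domzeztiazso
2. e -> o, i -> u / B C0 _: fires at position(s) 5: domzoztiazso
surface: domzoztiazso

cell RANK=ol, SUR=ri, KEL=ra:
underlying: domzez-g-az-o
1. o -> e, u -> i / F C0 _: no change
2. e -> o, i -> u / B C0 _: fires at position(s) 5: domzozgazo
surface: domzozgazo

cell RANK=ki, SUR=fe, KEL=em:
underlying: domzez-pu-ni-so
1. o -> e, u -> i / F C0 _: fires at position(s) 8, 12: domzezpinise
2. e -> o, i -> u / B C0 _: fires at position(s) 5: domzozpinise
surface: domzozpinise


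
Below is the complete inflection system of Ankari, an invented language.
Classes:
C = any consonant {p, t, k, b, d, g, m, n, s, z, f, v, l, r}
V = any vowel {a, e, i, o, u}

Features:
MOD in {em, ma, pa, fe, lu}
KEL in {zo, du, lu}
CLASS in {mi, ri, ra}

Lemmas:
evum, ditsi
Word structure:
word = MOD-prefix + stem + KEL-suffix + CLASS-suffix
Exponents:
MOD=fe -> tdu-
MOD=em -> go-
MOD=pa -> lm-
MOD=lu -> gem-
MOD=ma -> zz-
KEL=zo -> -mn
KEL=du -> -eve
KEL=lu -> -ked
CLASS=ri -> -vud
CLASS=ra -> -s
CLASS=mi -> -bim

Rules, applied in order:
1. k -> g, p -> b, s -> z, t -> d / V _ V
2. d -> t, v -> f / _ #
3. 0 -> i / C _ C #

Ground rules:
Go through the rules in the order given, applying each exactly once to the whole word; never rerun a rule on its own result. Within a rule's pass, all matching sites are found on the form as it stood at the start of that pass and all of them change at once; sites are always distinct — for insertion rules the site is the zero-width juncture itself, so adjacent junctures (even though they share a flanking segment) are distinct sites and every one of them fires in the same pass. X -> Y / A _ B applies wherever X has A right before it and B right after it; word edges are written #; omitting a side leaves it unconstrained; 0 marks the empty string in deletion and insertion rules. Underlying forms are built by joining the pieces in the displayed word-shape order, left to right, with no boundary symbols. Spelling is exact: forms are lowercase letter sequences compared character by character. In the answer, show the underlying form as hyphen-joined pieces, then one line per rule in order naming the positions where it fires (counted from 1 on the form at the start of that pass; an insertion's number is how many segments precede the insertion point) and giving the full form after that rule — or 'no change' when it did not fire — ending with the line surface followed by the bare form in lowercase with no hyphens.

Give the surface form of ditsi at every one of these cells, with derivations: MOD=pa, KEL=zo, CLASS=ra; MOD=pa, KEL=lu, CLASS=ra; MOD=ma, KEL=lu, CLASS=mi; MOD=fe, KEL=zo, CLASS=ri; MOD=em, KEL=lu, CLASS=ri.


cell MOD=pa, KEL=zo, CLASS=ra:
underlying: lm-ditsi-mn-s
1. k -> g, p -> b, s -> z, t -> d / V _ V: no change
2. d -> t, v -> f / _ #: no change
3. 0 -> i / C _ C #: inserts after position(s) 9: lmditsimnis
surface: lmditsimnis

cell MOD=pa, KEL=lu, CLASS=ra:
underlying: lm-ditsi-ked-s
1. k -> g, p -> b, s -> z, t -> d / V _ V: fires at position(s) 8: lmditsigeds
2. d -> t, v -> f / _ #: no change
3. 0 -> i / C _ C #: inserts after position(s) 10: lmditsigedis
surface: lmditsigedis

cell MOD=ma, KEL=lu, CLASS=mi:
underlying: zz-ditsi-ked-bim
1. k -> g, p -> b, s -> z, t -> d / V _ V: fires at position(s) 8: zzditsigedbim
2. d -> t, v -> f / _ #: no change
3. 0 -> i / C _ C #: no change
surface: zzditsigedbim

cell MOD=fe, KEL=zo, CLASS=ri:
underlying: tdu-ditsi-mn-vud
1. k -> g, p -> b, s -> z, t -> d / V _ V: no change
2. d -> t, v -> f / _ #: fires at position(s) 13: tduditsimnvut
3. 0 -> i / C _ C #: no change
surface: tduditsimnvut

cell MOD=em, KEL=lu, CLASS=ri:
underlying: go-ditsi-ked-vud
1. k -> g, p -> b, s -> z, t -> d / V _ V: fires at position(s) 8: goditsigedvud
2. d -> t, v -> f / _ #: fires at position(s) 13: goditsigedvut
3. 0 -> i / C _ C #: no change
surface: goditsigedvut


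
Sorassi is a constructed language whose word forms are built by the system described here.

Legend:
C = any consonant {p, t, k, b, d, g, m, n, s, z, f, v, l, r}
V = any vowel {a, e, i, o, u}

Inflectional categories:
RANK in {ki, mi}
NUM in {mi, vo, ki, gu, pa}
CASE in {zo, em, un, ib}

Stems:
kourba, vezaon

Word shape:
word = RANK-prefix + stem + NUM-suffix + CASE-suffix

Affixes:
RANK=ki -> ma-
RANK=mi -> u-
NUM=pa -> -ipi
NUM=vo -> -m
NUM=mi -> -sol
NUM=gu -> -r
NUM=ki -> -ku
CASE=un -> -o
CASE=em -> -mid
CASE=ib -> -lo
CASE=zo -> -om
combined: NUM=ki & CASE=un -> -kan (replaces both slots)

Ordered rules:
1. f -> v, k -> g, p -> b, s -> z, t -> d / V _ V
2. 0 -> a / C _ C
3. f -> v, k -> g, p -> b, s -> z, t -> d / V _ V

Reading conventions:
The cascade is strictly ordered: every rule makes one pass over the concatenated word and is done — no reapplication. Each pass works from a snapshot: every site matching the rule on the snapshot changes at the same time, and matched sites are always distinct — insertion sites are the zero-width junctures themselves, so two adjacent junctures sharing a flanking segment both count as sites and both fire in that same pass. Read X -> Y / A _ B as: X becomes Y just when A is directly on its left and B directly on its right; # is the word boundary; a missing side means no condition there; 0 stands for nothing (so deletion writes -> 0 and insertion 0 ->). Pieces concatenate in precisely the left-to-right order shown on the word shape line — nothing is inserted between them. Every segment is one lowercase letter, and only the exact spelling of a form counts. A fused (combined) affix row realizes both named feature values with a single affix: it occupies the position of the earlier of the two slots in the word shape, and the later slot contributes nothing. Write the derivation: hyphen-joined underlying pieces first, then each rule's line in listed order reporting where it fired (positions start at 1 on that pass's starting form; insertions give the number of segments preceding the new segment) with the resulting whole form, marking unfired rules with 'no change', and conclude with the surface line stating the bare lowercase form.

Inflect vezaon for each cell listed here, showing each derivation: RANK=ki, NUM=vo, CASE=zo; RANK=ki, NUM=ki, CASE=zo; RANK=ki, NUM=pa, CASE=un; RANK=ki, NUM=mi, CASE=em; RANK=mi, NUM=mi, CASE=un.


cell RANK=ki, NUM=vo, CASE=zo:
underlying: ma-vezaon-m-om
1. f -> v, k -> g, p -> b, s -> z, t -> d / V _ V: no change
2. 0 -> a / C _ C: inserts after position(s) 8: mavezaonamom
3. f -> v, k -> g, p -> b, s -> z, t -> d / V _ V: no change
surface: mavezaonamom

cell RANK=ki, NUM=ki, CASE=zo:
underlying: ma-vezaon-ku-om
1. f -> v, k -> g, p -> b, s -> z, t -> d / V _ V: no change
2. 0 -> a / C _ C: inserts after position(s) 8: mavezaonakuom
3. f -> v, k -> g, p -> b, s -> z, t -> d / V _ V: fires at position(s) 10: mavezaonaguom
surface: mavezaonaguom

cell RANK=ki, NUM=pa, CASE=un:
underlying: ma-vezaon-ipi-o
1. f -> v, k -> g, p -> b, s -> z, t -> d / V _ V: fires at position(s) 10: mavezaonibio
2. 0 -> a / C _ C: no change
3. f -> v, k -> g, p -> b, s -> z, t -> d / V _ V: no change
surface: mavezaonibio

cell RANK=ki, NUM=mi, CASE=em:
underlying: ma-vezaon-sol-mid
1. f -> v, k -> g, p -> b, s -> z, t -> d / V _ V: no change
2. 0 -> a / C _ C: inserts after position(s) 8, 11: mavezaonasolamid
3. f -> v, k -> g, p -> b, s -> z, t -> d / V _ V: fires at position(s) 10: mavezaonazolamid
surface: mavezaonazolamid

cell RANK=mi, NUM=mi, CASE=un:
underlying: u-vezaon-sol-o
1. f -> v, k -> g, p -> b, s -> z, t -> d / V _ V: no change
2. 0 -> a / C _ C: inserts after position(s) 7: uvezaonasolo
3. f -> v, k -> g, p -> b, s -> z, t -> d / V _ V: fires at position(s) 9: uvezaonazolo
surface: uvezaonazolo


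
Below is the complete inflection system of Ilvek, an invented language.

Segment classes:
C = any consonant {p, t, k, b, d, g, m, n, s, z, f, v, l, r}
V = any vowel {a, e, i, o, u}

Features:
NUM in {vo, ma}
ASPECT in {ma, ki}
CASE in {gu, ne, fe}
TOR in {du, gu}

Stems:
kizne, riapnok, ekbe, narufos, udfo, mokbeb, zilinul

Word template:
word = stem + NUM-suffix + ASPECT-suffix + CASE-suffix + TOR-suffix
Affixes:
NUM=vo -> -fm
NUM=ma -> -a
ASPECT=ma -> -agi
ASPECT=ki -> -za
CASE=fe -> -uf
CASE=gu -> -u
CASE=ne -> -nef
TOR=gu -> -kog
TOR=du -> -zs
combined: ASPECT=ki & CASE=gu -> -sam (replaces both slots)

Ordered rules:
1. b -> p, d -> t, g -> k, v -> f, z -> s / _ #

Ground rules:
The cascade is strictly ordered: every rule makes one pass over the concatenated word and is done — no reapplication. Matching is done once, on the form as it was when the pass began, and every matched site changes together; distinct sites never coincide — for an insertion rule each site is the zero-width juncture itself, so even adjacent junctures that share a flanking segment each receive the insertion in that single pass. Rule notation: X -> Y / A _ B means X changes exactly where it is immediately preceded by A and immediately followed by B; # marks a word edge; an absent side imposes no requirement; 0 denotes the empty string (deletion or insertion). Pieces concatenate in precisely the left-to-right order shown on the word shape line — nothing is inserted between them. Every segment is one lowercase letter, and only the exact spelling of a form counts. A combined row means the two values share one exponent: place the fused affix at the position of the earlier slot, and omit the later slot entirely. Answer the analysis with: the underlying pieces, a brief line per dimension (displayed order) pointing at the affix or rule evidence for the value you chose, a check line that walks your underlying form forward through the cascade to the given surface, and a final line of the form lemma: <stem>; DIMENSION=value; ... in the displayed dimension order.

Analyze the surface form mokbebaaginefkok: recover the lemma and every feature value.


underlying: mokbeb-a-agi-nef-kog
NUM=ma - signalled by the affix -a
ASPECT=ma - signalled by the affix -agi
CASE=ne - signalled by the affix -nef
TOR=gu - signalled by the affix -kog
check: mokbebaaginefkog -> mokbebaaginefkok
lemma: mokbeb; NUM=ma; ASPECT=ma; CASE=ne; TOR=gu


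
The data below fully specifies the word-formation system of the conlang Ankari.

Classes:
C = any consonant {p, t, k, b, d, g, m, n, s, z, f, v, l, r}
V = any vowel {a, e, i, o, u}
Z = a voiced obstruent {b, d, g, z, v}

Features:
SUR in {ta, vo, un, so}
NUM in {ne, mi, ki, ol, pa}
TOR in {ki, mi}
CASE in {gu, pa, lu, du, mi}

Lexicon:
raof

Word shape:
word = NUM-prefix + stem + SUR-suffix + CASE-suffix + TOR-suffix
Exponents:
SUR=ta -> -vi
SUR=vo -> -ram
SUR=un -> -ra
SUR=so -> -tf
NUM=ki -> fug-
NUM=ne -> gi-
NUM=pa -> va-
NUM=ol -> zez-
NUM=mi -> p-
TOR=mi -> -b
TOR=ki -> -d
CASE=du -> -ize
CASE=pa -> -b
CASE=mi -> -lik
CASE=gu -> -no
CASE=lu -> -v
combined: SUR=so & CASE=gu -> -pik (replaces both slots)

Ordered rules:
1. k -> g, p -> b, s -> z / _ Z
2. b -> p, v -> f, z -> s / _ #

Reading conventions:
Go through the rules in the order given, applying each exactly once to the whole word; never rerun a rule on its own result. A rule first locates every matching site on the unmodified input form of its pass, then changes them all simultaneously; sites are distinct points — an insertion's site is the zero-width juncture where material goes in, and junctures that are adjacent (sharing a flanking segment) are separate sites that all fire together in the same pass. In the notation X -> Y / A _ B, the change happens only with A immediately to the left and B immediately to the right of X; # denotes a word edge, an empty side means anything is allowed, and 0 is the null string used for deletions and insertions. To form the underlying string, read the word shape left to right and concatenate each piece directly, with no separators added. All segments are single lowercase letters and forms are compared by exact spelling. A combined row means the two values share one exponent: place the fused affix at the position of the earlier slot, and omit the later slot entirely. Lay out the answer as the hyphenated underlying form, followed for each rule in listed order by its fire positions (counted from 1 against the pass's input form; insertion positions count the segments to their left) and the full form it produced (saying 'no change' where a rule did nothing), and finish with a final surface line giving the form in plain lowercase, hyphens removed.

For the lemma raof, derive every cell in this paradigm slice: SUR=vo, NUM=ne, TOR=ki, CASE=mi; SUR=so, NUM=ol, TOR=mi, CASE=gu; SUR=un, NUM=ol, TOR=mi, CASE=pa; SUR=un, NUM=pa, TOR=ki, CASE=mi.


cell SUR=vo, NUM=ne, TOR=ki, CASE=mi:
underlying: gi-raof-ram-lik-d
1. k -> g, p -> b, s -> z / _ Z: fires at position(s) 12: giraoframligd
2. b -> p, v -> f, z -> s / _ #: no change
surface: giraoframligd

cell SUR=so, NUM=ol, TOR=mi, CASE=gu:
underlying: zez-raof-pik-b
1. k -> g, p -> b, s -> z / _ Z: fires at position(s) 10: zezraofpigb
2. b -> p, v -> f, z -> s / _ #: fires at position(s) 11: zezraofpigp
surface: zezraofpigp

cell SUR=un, NUM=ol, TOR=mi, CASE=pa:
underlying: zez-raof-ra-b-b
1. k -> g, p -> b, s -> z / _ Z: no change
2. b -> p, v -> f, z -> s / _ #: fires at position(s) 11: zezraofrabp
surface: zezraofrabp

cell SUR=un, NUM=pa, TOR=ki, CASE=mi:
underlying: va-raof-ra-lik-d
1. k -> g, p -> b, s -> z / _ Z: fires at position(s) 11: varaofraligd
2. b -> p, v -> f, z -> s / _ #: no change
surface: varaofraligd


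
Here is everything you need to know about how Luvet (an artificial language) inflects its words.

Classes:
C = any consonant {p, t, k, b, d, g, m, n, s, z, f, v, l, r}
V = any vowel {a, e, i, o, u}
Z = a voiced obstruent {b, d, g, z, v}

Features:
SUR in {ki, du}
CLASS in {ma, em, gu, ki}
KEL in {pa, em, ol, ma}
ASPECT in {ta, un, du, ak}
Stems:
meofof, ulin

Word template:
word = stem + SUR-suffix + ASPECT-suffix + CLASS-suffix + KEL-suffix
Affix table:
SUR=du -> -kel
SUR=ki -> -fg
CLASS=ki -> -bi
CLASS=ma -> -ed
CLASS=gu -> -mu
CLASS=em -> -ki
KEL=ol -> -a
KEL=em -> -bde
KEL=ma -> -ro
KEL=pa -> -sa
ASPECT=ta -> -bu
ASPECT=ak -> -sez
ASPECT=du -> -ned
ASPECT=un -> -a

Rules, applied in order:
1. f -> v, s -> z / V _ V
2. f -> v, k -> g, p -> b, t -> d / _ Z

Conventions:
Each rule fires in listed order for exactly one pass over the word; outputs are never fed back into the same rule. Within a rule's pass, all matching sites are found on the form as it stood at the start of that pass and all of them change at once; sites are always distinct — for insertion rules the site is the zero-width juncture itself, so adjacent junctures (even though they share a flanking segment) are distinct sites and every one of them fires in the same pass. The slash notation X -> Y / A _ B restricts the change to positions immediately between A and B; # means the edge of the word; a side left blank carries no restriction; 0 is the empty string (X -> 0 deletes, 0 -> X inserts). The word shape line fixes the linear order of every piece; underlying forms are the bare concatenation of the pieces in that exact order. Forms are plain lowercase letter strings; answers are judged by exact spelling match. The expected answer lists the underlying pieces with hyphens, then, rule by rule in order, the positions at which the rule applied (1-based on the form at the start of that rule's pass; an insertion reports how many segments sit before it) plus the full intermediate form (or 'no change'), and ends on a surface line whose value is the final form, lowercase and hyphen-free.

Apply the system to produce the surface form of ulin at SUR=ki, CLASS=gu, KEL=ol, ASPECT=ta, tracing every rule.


underlying: ulin-fg-bu-mu-a
1. f -> v, s -> z / V _ V: no change
2. f -> v, k -> g, p -> b, t -> d / _ Z: fires at position(s) 5: ulinvgbumua
surface: ulinvgbumua


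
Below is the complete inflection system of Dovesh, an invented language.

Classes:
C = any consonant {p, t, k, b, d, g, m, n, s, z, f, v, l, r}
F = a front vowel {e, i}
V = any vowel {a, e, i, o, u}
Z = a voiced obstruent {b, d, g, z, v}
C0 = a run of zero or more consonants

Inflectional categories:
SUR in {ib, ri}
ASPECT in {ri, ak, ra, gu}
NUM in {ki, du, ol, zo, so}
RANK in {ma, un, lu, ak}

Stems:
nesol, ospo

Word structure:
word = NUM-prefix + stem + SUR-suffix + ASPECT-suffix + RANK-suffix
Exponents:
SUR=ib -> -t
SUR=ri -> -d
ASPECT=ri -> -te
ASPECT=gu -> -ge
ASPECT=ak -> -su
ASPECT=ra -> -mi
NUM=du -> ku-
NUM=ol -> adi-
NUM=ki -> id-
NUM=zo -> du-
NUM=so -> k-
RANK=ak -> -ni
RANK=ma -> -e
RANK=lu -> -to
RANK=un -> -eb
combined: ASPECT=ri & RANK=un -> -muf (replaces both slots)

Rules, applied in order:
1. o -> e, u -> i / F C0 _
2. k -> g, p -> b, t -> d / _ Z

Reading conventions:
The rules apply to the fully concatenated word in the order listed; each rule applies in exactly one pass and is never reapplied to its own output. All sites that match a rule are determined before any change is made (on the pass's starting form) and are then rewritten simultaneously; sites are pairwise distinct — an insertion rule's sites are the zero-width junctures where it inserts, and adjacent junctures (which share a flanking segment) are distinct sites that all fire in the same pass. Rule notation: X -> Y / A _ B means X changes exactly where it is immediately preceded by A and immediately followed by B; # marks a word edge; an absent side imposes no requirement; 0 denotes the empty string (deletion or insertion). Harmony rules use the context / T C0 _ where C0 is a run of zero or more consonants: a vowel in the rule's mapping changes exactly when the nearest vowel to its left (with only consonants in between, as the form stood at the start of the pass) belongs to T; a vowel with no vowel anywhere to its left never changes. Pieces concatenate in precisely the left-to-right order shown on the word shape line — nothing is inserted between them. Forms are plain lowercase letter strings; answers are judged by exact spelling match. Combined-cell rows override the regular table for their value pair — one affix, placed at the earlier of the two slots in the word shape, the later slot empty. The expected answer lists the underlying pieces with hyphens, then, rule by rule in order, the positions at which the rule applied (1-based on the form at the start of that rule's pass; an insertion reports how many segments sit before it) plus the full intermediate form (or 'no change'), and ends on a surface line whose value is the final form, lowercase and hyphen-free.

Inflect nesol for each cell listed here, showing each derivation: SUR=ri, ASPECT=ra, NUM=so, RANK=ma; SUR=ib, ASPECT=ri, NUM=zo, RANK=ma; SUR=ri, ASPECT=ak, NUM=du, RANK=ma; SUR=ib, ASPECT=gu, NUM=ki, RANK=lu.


cell SUR=ri, ASPECT=ra, NUM=so, RANK=ma:
underlying: k-nesol-d-mi-e
1. o -> e, u -> i / F C0 _: fires at position(s) 5: kneseldmie
2. k -> g, p -> b, t -> d / _ Z: no change
surface: kneseldmie

cell SUR=ib, ASPECT=ri, NUM=zo, RANK=ma:
underlying: du-nesol-t-te-e
1. o -> e, u -> i / F C0 _: fires at position(s) 6: duneselttee
2. k -> g, p -> b, t -> d / _ Z: no change
surface: duneselttee

cell SUR=ri, ASPECT=ak, NUM=du, RANK=ma:
underlying: ku-nesol-d-su-e
1. o -> e, u -> i / F C0 _: fires at position(s) 6: kuneseldsue
2. k -> g, p -> b, t -> d / _ Z: no change
surface: kuneseldsue

cell SUR=ib, ASPECT=gu, NUM=ki, RANK=lu:
underlying: id-nesol-t-ge-to
1. o -> e, u -> i / F C0 _: fires at position(s) 6, 12: idneseltgete
2. k -> g, p -> b, t -> d / _ Z: fires at position(s) 8: idneseldgete
surface: idneseldgete


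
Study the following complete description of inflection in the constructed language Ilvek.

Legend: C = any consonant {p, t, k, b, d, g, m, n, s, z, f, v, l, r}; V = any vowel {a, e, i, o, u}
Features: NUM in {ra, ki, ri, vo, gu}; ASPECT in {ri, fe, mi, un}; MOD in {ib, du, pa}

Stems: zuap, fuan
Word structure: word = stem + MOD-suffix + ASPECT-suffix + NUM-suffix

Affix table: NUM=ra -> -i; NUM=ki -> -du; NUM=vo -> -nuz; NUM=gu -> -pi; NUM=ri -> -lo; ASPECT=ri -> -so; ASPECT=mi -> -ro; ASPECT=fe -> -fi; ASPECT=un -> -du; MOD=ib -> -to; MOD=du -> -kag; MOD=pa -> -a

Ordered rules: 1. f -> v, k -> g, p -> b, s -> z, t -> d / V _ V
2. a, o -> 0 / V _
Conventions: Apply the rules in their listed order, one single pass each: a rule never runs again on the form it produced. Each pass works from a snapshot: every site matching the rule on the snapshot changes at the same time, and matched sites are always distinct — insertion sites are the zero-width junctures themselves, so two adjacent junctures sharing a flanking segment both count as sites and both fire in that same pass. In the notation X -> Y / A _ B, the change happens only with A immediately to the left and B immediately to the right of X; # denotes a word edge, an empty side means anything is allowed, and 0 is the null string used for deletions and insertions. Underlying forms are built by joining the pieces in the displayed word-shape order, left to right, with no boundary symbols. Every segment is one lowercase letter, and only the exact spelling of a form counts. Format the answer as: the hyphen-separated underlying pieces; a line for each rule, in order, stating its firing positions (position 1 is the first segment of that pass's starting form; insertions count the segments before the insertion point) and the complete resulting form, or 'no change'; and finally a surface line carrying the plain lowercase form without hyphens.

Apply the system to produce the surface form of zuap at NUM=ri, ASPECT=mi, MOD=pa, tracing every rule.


underlying: zuap-a-ro-lo
1. f -> v, k -> g, p -> b, s -> z, t -> d / V _ V: fires at position(s) 4: zuabarolo
2. a, o -> 0 / V _: fires at position(s) 3: zubarolo
surface: zubarolo


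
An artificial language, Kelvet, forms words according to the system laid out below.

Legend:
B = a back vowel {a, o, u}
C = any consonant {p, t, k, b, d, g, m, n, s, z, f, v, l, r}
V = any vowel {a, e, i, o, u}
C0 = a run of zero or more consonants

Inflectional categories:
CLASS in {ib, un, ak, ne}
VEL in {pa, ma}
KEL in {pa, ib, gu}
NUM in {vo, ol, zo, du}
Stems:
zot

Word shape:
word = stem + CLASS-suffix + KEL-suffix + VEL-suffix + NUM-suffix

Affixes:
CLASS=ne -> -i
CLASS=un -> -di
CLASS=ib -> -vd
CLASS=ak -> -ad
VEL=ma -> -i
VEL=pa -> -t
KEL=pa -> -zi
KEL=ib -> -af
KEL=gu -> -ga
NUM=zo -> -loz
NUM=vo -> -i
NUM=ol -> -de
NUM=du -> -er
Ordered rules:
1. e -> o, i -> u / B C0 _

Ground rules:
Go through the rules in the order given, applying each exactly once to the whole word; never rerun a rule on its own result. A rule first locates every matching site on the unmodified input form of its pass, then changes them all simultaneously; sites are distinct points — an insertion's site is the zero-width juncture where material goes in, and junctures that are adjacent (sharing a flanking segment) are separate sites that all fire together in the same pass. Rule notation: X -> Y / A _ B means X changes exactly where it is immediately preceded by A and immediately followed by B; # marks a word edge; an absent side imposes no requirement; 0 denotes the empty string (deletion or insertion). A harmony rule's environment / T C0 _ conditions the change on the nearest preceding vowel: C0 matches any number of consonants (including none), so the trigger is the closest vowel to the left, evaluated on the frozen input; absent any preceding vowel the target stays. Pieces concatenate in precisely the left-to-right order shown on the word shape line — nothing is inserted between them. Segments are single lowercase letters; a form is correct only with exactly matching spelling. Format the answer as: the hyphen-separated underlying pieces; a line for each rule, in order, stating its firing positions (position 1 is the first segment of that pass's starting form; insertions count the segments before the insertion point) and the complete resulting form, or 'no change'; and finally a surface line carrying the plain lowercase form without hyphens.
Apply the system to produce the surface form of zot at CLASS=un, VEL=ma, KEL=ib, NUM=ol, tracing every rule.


underlying: zot-di-af-i-de
1. e -> o, i -> u / B C0 _: fires at position(s) 5, 8: zotduafude
surface: zotduafude


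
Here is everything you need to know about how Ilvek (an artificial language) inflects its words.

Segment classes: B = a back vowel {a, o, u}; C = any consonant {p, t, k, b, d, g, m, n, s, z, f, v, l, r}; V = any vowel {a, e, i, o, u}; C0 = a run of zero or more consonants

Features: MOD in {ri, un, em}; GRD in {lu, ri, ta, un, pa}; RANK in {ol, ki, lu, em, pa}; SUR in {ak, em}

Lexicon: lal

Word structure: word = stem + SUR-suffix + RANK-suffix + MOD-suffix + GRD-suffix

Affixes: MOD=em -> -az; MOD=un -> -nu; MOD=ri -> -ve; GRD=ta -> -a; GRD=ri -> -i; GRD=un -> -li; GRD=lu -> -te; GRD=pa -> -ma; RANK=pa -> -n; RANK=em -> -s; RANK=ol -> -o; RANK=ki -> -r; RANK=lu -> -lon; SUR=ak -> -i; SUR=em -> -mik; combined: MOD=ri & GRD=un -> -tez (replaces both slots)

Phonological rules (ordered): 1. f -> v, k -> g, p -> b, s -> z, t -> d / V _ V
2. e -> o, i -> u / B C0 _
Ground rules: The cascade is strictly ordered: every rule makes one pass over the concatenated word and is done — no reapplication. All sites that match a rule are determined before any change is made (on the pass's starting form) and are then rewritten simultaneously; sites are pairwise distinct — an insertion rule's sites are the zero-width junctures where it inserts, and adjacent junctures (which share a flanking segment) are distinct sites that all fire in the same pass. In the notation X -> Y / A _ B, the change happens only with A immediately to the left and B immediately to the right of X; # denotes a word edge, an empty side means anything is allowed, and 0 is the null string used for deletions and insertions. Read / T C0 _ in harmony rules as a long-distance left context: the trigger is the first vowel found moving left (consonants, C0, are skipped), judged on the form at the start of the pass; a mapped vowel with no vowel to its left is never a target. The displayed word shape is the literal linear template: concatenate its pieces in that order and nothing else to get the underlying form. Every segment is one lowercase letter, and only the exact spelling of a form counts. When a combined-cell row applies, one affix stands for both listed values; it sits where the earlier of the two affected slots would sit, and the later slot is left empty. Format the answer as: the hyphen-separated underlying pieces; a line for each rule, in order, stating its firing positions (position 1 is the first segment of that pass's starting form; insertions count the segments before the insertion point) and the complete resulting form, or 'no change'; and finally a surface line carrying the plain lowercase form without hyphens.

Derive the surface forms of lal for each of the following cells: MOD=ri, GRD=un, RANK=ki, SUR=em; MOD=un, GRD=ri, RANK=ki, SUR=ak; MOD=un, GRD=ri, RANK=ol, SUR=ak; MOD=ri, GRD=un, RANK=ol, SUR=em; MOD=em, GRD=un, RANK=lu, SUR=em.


cell MOD=ri, GRD=un, RANK=ki, SUR=em:
underlying: lal-mik-r-tez
1. f -> v, k -> g, p -> b, s -> z, t -> d / V _ V: no change
2. e -> o, i -> u / B C0 _: fires at position(s) 5: lalmukrtez
surface: lalmukrtez

cell MOD=un, GRD=ri, RANK=ki, SUR=ak:
underlying: lal-i-r-nu-i
1. f -> v, k -> g, p -> b, s -> z, t -> d / V _ V: no change
2. e -> o, i -> u / B C0 _: fires at position(s) 4, 8: lalurnuu
surface: lalurnuu

cell MOD=un, GRD=ri, RANK=ol, SUR=ak:
underlying: lal-i-o-nu-i
1. f -> v, k -> g, p -> b, s -> z, t -> d / V _ V: no change
2. e -> o, i -> u / B C0 _: fires at position(s) 4, 8: laluonuu
surface: laluonuu

cell MOD=ri, GRD=un, RANK=ol, SUR=em:
underlying: lal-mik-o-tez
1. f -> v, k -> g, p -> b, s -> z, t -> d / V _ V: fires at position(s) 6, 8: lalmigodez
2. e -> o, i -> u / B C0 _: fires at position(s) 5, 9: lalmugodoz
surface: lalmugodoz

cell MOD=em, GRD=un, RANK=lu, SUR=em:
underlying: lal-mik-lon-az-li
1. f -> v, k -> g, p -> b, s -> z, t -> d / V _ V: no change
2. e -> o, i -> u / B C0 _: fires at position(s) 5, 13: lalmuklonazlu
surface: lalmuklonazlu


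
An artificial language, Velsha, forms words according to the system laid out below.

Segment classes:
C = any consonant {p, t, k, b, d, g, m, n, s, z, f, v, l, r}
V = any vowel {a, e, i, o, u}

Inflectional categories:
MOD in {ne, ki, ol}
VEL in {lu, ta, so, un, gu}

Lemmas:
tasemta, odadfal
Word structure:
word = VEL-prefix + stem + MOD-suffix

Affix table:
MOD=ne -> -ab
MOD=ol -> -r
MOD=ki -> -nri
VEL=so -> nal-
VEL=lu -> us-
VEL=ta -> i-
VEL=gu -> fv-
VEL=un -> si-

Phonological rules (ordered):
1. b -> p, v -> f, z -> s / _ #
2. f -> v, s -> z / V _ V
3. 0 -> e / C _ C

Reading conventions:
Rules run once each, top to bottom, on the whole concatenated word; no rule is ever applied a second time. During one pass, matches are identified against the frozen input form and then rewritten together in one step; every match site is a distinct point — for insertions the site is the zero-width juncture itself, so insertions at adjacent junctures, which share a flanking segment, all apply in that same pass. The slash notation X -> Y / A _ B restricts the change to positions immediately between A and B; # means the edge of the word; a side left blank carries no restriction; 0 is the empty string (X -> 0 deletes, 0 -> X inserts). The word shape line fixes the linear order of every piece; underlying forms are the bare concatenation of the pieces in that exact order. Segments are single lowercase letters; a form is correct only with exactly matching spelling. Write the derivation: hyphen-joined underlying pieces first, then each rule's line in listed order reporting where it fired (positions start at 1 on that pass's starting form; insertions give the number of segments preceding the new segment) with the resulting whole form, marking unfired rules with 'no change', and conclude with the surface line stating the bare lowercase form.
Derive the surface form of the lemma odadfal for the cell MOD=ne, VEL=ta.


underlying: i-odadfal-ab
1. b -> p, v -> f, z -> s / _ #: fires at position(s) 10: iodadfalap
2. f -> v, s -> z / V _ V: no change
3. 0 -> e / C _ C: inserts after position(s) 5: iodadefalap
surface: iodadefalap


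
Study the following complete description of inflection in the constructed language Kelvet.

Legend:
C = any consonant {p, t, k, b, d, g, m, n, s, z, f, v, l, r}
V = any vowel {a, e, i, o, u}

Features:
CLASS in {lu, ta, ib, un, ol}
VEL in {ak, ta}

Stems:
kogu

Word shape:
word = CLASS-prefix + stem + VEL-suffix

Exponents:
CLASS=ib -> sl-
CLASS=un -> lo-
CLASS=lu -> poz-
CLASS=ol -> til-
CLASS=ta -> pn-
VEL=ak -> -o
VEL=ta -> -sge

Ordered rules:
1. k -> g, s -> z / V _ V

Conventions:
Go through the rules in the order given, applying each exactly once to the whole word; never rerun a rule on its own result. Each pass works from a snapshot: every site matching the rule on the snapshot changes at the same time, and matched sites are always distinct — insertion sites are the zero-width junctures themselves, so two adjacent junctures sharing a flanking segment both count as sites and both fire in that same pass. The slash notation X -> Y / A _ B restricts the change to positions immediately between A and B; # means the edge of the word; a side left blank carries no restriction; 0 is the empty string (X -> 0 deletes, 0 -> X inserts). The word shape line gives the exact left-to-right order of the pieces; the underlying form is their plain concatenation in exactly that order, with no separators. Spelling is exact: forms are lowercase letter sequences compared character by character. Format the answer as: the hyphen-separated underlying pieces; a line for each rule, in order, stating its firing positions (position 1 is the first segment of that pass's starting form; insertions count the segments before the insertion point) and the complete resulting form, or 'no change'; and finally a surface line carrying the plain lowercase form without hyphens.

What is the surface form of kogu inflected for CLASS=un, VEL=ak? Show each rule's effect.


underlying: lo-kogu-o
1. k -> g, s -> z / V _ V: fires at position(s) 3: logoguo
surface: logoguo


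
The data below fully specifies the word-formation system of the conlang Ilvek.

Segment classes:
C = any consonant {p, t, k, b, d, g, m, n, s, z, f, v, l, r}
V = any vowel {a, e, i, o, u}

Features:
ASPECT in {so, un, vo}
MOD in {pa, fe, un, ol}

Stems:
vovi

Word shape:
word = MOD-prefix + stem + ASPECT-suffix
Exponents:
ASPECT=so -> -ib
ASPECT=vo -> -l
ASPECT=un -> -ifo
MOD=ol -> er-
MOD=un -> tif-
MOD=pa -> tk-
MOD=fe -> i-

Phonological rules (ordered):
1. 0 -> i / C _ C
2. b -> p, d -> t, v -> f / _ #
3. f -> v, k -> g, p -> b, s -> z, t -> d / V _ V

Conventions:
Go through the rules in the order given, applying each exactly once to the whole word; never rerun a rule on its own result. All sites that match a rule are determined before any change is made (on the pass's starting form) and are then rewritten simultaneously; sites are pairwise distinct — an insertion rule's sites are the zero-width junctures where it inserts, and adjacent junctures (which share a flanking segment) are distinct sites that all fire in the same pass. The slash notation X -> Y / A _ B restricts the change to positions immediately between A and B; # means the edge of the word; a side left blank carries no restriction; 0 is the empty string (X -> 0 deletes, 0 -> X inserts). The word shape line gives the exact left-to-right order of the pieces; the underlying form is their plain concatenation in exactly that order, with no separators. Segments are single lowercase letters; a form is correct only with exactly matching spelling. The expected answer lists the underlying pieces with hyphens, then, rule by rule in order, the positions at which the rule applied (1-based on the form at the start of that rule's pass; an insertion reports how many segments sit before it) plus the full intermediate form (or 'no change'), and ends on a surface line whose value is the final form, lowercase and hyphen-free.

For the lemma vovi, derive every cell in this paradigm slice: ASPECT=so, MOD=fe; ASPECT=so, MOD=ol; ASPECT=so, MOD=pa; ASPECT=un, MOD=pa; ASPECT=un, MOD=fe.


cell ASPECT=so, MOD=fe:
underlying: i-vovi-ib
1. 0 -> i / C _ C: no change
2. b -> p, d -> t, v -> f / _ #: fires at position(s) 7: ivoviip
3. f -> v, k -> g, p -> b, s -> z, t -> d / V _ V: no change
surface: ivoviip

cell ASPECT=so, MOD=ol:
underlying: er-vovi-ib
1. 0 -> i / C _ C: inserts after position(s) 2: erivoviib
2. b -> p, d -> t, v -> f / _ #: fires at position(s) 9: erivoviip
3. f -> v, k -> g, p -> b, s -> z, t -> d / V _ V: no change
surface: erivoviip

cell ASPECT=so, MOD=pa:
underlying: tk-vovi-ib
1. 0 -> i / C _ C: inserts after position(s) 1, 2: tikivoviib
2. b -> p, d -> t, v -> f / _ #: fires at position(s) 10: tikivoviip
3. f -> v, k -> g, p -> b, s -> z, t -> d / V _ V: fires at position(s) 3: tigivoviip
surface: tigivoviip

cell ASPECT=un, MOD=pa:
underlying: tk-vovi-ifo
1. 0 -> i / C _ C: inserts after position(s) 1, 2: tikivoviifo
2. b -> p, d -> t, v -> f / _ #: no change
3. f -> v, k -> g, p -> b, s -> z, t -> d / V _ V: fires at position(s) 3, 10: tigivoviivo
surface: tigivoviivo

cell ASPECT=un, MOD=fe:
underlying: i-vovi-ifo
1. 0 -> i / C _ C: no change
2. b -> p, d -> t, v -> f / _ #: no change
3. f -> v, k -> g, p -> b, s -> z, t -> d / V _ V: fires at position(s) 7: ivoviivo
surface: ivoviivo


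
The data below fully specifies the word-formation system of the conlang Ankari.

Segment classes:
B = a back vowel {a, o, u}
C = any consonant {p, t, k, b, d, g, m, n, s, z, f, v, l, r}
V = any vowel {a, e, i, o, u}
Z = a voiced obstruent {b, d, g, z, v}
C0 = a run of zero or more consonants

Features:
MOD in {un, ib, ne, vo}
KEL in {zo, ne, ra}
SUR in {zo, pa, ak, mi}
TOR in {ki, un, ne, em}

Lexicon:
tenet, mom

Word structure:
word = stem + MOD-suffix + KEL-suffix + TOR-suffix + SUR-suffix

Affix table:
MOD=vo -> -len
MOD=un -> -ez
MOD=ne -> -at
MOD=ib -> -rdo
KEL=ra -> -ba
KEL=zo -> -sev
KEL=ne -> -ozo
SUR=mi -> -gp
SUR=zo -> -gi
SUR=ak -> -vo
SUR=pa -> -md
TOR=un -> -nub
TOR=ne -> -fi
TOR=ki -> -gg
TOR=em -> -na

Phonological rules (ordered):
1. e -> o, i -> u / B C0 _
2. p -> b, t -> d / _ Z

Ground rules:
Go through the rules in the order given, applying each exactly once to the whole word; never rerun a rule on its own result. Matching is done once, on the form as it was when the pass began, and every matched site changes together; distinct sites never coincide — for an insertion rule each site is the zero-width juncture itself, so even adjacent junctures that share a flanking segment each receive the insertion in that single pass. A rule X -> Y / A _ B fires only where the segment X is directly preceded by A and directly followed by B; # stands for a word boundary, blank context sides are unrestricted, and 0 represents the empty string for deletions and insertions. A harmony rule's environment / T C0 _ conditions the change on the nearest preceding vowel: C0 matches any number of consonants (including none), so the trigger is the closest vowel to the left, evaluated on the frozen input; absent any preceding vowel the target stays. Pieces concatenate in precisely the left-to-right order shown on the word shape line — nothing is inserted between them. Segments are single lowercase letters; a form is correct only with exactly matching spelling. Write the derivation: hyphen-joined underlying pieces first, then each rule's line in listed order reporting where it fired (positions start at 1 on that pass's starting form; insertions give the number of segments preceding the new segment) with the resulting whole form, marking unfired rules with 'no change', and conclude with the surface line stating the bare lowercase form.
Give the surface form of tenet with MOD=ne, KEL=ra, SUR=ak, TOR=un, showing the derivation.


underlying: tenet-at-ba-nub-vo
1. e -> o, i -> u / B C0 _: no change
2. p -> b, t -> d / _ Z: fires at position(s) 7: tenetadbanubvo
surface: tenetadbanubvo
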